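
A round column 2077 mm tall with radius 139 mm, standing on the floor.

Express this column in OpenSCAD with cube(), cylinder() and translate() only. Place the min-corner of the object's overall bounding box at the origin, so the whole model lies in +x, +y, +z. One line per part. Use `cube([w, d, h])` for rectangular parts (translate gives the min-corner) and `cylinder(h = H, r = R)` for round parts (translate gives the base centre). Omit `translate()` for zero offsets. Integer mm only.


translate([139, 139, 0]) cylinder(h = 2077, r = 139);


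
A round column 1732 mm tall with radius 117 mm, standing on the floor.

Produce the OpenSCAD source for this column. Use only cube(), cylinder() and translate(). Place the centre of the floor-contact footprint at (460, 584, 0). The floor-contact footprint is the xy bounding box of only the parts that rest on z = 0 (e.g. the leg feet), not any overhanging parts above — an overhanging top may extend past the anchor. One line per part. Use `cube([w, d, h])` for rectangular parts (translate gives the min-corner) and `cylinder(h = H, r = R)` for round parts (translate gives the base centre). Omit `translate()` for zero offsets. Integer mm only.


translate([460, 584, 0]) cylinder(h = 1732, r = 117);


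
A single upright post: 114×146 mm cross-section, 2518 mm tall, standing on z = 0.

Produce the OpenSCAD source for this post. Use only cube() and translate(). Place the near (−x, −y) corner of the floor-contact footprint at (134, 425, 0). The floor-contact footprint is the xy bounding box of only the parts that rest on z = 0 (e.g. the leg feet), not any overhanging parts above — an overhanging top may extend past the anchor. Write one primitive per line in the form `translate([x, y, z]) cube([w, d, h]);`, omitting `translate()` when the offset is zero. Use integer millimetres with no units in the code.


translate([134, 425, 0]) cube([114, 146, 2518]);


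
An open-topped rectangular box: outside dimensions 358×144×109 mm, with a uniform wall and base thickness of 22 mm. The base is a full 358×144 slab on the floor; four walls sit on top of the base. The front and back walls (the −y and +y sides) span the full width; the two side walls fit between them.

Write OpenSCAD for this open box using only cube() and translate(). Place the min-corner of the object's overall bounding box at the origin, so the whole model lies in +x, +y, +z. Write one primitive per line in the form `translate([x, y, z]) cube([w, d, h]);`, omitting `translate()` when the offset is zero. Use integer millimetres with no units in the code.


cube([358, 144, 22]);
translate([0, 0, 22]) cube([358, 22, 87]);
translate([0, 122, 22]) cube([358, 22, 87]);
translate([0, 22, 22]) cube([22, 100, 87]);
translate([336, 22, 22]) cube([22, 100, 87]);


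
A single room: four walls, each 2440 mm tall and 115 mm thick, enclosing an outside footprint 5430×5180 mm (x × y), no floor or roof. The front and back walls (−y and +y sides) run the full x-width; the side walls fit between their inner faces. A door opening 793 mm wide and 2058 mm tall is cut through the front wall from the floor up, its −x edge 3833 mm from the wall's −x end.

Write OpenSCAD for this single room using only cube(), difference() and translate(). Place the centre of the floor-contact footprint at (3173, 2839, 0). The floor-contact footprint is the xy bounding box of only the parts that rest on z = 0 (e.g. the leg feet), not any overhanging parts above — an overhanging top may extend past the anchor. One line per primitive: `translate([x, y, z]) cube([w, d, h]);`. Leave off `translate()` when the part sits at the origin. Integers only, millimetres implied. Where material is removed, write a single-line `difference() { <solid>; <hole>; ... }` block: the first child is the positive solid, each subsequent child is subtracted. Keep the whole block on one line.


difference() { translate([458, 249, 0]) cube([5430, 115, 2440]); translate([4291, 249, 0]) cube([793, 115, 2058]); }
translate([458, 5314, 0]) cube([5430, 115, 2440]);
translate([458, 364, 0]) cube([115, 4950, 2440]);
translate([5773, 364, 0]) cube([115, 4950, 2440]);


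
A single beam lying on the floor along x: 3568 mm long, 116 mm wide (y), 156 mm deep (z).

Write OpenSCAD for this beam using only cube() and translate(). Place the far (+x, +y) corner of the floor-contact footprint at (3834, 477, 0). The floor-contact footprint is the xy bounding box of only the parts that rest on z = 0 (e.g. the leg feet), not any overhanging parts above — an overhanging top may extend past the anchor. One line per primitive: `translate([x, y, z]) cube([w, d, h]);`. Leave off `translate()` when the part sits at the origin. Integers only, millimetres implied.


translate([266, 361, 0]) cube([3568, 116, 156]);


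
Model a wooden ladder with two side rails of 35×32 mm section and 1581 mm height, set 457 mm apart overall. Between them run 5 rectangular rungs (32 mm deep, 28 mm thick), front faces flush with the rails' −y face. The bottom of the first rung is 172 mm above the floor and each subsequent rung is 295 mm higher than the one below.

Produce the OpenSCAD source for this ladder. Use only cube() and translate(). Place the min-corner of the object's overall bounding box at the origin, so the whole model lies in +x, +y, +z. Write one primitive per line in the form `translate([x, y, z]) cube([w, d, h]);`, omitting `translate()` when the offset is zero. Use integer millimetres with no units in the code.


cube([35, 32, 1581]);
translate([422, 0, 0]) cube([35, 32, 1581]);
translate([35, 0, 172]) cube([387, 32, 28]);
translate([35, 0, 467]) cube([387, 32, 28]);
translate([35, 0, 762]) cube([387, 32, 28]);
translate([35, 0, 1057]) cube([387, 32, 28]);
translate([35, 0, 1352]) cube([387, 32, 28]);


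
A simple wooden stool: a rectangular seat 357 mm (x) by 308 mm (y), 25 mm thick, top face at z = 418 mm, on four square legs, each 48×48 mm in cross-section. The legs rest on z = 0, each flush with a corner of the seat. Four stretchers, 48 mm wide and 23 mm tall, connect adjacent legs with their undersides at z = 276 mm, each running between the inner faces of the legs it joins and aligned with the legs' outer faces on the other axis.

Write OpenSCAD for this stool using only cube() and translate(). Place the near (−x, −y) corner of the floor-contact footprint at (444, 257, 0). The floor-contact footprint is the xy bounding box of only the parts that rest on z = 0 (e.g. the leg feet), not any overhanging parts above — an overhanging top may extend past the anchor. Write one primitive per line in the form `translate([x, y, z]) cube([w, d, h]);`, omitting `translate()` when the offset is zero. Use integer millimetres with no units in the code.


translate([444, 257, 393]) cube([357, 308, 25]);
translate([444, 257, 0]) cube([48, 48, 393]);
translate([753, 257, 0]) cube([48, 48, 393]);
translate([444, 517, 0]) cube([48, 48, 393]);
translate([753, 517, 0]) cube([48, 48, 393]);
translate([492, 257, 276]) cube([261, 48, 23]);
translate([492, 517, 276]) cube([261, 48, 23]);
translate([444, 305, 276]) cube([48, 212, 23]);
translate([753, 305, 276]) cube([48, 212, 23]);


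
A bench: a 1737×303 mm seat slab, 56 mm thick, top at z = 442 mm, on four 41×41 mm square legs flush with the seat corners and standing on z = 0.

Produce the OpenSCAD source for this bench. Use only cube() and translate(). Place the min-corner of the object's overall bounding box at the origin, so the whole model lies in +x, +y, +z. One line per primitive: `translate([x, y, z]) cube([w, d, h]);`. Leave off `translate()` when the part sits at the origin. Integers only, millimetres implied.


translate([0, 0, 386]) cube([1737, 303, 56]);
cube([41, 41, 386]);
translate([0, 262, 0]) cube([41, 41, 386]);
translate([1696, 0, 0]) cube([41, 41, 386]);
translate([1696, 262, 0]) cube([41, 41, 386]);


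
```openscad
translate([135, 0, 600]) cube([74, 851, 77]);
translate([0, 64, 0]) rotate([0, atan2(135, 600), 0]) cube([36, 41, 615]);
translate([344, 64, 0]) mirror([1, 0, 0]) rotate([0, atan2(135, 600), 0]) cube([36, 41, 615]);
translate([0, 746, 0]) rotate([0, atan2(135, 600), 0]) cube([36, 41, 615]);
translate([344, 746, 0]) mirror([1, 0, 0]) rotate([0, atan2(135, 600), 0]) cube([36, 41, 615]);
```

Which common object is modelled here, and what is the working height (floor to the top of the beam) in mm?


A sawhorse. The overall height is 677 mm.

A beam across two mirrored pairs of raked legs — a sawhorse. The beam's underside is at z = 600 (matching the legs' vertical rise in atan2(135, 600)) and the beam is 77 mm tall, so its top is at 600 + 77 = 677 mm. The raked legs top out at the beam's underside, so that is the highest point.


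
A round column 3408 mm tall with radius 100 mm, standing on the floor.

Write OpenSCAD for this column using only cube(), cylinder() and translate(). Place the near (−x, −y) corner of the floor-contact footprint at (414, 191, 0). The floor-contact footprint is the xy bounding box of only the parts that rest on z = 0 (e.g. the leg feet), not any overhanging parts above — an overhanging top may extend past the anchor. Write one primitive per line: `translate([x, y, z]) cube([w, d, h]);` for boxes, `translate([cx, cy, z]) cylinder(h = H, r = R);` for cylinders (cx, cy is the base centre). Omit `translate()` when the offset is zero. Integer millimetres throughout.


translate([514, 291, 0]) cylinder(h = 3408, r = 100);


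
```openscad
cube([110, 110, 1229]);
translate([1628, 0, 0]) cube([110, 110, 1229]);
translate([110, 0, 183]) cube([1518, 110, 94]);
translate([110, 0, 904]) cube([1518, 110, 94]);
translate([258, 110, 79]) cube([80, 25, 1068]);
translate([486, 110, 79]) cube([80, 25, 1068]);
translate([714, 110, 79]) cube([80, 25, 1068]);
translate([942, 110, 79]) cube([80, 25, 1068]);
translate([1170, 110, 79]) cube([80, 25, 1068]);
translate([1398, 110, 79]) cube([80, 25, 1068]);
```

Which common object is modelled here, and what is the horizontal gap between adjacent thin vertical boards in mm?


A fence section. The picket gap is 148 mm.

Two posts, two rails, 6 pickets — a fence section. Span 1518 mm holds 6 pickets of 80 mm with 7 equal gaps: ⌊(1518 − 6·80) / 7⌋ = 148 mm.


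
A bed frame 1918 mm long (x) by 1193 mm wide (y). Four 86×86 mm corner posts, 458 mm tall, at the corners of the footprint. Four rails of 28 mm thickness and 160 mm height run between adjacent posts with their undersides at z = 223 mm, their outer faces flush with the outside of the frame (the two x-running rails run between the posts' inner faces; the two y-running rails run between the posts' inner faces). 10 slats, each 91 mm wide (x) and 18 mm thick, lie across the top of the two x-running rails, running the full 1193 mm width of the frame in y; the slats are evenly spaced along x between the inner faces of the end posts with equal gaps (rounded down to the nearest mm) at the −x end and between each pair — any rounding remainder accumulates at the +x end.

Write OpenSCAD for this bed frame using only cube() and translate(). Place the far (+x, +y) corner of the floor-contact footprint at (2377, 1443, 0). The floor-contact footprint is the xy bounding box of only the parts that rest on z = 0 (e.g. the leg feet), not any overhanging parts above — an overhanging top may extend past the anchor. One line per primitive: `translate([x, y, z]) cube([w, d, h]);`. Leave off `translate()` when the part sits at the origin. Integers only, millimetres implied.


translate([459, 250, 0]) cube([86, 86, 458]);
translate([459, 1357, 0]) cube([86, 86, 458]);
translate([2291, 250, 0]) cube([86, 86, 458]);
translate([2291, 1357, 0]) cube([86, 86, 458]);
translate([545, 250, 223]) cube([1746, 28, 160]);
translate([545, 1415, 223]) cube([1746, 28, 160]);
translate([459, 336, 223]) cube([28, 1021, 160]);
translate([2349, 336, 223]) cube([28, 1021, 160]);
translate([621, 250, 383]) cube([91, 1193, 18]);
translate([788, 250, 383]) cube([91, 1193, 18]);
translate([955, 250, 383]) cube([91, 1193, 18]);
translate([1122, 250, 383]) cube([91, 1193, 18]);
translate([1289, 250, 383]) cube([91, 1193, 18]);
translate([1456, 250, 383]) cube([91, 1193, 18]);
translate([1623, 250, 383]) cube([91, 1193, 18]);
translate([1790, 250, 383]) cube([91, 1193, 18]);
translate([1957, 250, 383]) cube([91, 1193, 18]);
translate([2124, 250, 383]) cube([91, 1193, 18]);


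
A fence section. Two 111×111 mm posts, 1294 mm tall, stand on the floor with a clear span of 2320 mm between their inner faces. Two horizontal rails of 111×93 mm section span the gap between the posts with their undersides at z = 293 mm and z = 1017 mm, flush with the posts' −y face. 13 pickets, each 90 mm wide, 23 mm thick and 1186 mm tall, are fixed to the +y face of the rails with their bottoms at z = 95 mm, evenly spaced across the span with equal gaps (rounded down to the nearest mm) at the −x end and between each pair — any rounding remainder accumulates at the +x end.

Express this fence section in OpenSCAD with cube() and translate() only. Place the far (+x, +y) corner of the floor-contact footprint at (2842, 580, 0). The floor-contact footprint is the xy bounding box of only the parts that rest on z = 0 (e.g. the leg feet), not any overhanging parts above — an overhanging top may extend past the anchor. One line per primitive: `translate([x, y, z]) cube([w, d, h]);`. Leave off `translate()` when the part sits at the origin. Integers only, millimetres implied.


translate([300, 469, 0]) cube([111, 111, 1294]);
translate([2731, 469, 0]) cube([111, 111, 1294]);
translate([411, 469, 293]) cube([2320, 111, 93]);
translate([411, 469, 1017]) cube([2320, 111, 93]);
translate([493, 580, 95]) cube([90, 23, 1186]);
translate([665, 580, 95]) cube([90, 23, 1186]);
translate([837, 580, 95]) cube([90, 23, 1186]);
translate([1009, 580, 95]) cube([90, 23, 1186]);
translate([1181, 580, 95]) cube([90, 23, 1186]);
translate([1353, 580, 95]) cube([90, 23, 1186]);
translate([1525, 580, 95]) cube([90, 23, 1186]);
translate([1697, 580, 95]) cube([90, 23, 1186]);
translate([1869, 580, 95]) cube([90, 23, 1186]);
translate([2041, 580, 95]) cube([90, 23, 1186]);
translate([2213, 580, 95]) cube([90, 23, 1186]);
translate([2385, 580, 95]) cube([90, 23, 1186]);
translate([2557, 580, 95]) cube([90, 23, 1186]);


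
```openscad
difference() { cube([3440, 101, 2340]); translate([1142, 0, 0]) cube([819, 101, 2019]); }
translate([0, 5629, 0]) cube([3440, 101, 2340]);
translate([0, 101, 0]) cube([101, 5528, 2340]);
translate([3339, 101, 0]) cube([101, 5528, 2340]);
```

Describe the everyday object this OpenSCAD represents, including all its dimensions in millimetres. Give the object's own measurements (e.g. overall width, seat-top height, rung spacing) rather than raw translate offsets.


A single room: four walls, each 2340 mm tall and 101 mm thick, enclosing an outside footprint 3440×5730 mm (x × y), no floor or roof. The front and back walls (−y and +y sides) run the full x-width; the side walls fit between their inner faces. A door opening 819 mm wide and 2019 mm tall is cut through the front wall from the floor up, its −x edge 1142 mm from the wall's −x end.


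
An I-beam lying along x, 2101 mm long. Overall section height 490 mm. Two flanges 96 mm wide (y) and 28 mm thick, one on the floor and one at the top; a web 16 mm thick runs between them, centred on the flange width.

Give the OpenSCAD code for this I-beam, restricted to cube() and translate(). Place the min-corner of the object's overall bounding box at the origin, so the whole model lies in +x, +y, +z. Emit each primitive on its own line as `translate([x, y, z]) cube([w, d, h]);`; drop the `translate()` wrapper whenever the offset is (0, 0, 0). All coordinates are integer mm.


cube([2101, 96, 28]);
translate([0, 40, 28]) cube([2101, 16, 434]);
translate([0, 0, 462]) cube([2101, 96, 28]);


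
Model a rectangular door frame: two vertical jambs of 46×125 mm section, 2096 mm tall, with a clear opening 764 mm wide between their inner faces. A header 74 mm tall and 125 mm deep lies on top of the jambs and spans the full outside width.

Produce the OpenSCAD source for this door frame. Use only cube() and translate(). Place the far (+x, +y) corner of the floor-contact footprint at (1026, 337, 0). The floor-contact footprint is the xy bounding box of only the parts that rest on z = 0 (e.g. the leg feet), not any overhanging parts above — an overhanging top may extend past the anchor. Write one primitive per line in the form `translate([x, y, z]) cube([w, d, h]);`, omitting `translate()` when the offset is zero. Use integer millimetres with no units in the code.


translate([170, 212, 0]) cube([46, 125, 2096]);
translate([980, 212, 0]) cube([46, 125, 2096]);
translate([170, 212, 2096]) cube([856, 125, 74]);


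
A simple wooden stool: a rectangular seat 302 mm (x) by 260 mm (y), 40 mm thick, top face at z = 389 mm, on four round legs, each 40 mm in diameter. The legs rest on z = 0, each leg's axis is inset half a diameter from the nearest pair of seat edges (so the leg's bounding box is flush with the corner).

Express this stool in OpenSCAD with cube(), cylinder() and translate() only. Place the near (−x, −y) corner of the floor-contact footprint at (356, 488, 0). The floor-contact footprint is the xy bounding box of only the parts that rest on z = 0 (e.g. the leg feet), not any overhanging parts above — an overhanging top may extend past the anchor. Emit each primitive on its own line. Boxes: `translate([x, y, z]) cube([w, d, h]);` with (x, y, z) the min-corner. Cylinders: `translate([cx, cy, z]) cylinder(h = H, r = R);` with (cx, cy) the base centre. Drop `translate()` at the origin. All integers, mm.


// leg_h = 389 - 40 = 349
translate([356, 488, 349]) cube([302, 260, 40]);
translate([376, 508, 0]) cylinder(h = 349, r = 20);
translate([638, 508, 0]) cylinder(h = 349, r = 20);
translate([376, 728, 0]) cylinder(h = 349, r = 20);
translate([638, 728, 0]) cylinder(h = 349, r = 20);


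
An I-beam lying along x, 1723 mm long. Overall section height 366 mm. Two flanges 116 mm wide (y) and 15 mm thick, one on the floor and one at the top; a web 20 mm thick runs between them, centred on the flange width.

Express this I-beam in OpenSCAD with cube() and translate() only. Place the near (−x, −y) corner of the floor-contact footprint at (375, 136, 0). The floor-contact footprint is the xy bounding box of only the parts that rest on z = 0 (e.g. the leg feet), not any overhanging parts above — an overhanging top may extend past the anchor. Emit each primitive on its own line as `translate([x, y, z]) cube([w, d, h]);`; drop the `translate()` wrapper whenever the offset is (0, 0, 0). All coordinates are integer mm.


translate([375, 136, 0]) cube([1723, 116, 15]);
translate([375, 184, 15]) cube([1723, 20, 336]);
translate([375, 136, 351]) cube([1723, 116, 15]);


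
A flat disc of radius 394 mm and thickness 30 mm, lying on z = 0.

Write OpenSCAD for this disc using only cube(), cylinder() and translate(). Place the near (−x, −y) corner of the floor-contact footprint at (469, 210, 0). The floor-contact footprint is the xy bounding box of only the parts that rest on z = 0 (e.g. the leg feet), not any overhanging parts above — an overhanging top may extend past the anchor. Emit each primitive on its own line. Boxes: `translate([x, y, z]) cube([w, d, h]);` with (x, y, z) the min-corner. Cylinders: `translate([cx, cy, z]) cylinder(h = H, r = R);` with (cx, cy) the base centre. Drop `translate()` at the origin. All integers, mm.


translate([863, 604, 0]) cylinder(h = 30, r = 394);


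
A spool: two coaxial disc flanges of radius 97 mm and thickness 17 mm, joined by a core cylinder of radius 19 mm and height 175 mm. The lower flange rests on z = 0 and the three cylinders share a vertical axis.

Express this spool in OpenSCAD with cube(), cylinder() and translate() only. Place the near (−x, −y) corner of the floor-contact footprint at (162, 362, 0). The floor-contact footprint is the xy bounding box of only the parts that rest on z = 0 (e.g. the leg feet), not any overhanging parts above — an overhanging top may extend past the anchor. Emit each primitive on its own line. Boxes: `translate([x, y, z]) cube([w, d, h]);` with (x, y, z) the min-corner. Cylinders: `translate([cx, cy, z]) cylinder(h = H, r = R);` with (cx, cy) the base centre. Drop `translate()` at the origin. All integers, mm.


translate([259, 459, 0]) cylinder(h = 17, r = 97);
translate([259, 459, 17]) cylinder(h = 175, r = 19);
translate([259, 459, 192]) cylinder(h = 17, r = 97);


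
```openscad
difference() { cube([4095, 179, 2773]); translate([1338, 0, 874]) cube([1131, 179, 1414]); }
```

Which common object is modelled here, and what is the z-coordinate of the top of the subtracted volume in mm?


A wall with a window opening. The window head height is 2288 mm.

A wall with a rectangular opening subtracted — a window. Sill at z = 874, opening 1414 mm tall, so the head is at 874 + 1414 = 2288 mm.


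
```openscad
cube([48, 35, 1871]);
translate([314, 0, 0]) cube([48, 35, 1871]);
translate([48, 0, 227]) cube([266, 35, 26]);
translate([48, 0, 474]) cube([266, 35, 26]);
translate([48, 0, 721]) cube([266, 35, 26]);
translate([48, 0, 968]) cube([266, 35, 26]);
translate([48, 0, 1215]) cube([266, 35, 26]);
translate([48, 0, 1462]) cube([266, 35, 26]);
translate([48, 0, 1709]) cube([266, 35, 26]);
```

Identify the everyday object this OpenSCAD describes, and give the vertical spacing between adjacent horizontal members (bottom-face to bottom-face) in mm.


A ladder. The rung spacing is 247 mm.

Two tall 48×35 posts with 7 short bars between them — a ladder. Adjacent rungs sit at z = 227 and z = 474, so the spacing is 474 − 227 = 247 mm.


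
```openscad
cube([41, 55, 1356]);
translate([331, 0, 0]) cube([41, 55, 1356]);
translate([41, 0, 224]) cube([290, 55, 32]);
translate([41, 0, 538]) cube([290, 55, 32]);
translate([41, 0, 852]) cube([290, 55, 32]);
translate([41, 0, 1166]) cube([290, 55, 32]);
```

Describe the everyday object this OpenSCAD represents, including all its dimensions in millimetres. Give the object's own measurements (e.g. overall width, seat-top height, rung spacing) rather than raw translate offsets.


A straight ladder. Two 41×55 mm vertical rails, 1356 mm tall, stand 372 mm apart (outside-to-outside) with their front faces coplanar on the −y side. 4 rungs, each 55 mm deep and 32 mm tall, span between the inner faces of the rails, front faces flush with the rails. The lowest rung's underside is at z = 224 mm and rungs are spaced 314 mm apart (underside to underside).


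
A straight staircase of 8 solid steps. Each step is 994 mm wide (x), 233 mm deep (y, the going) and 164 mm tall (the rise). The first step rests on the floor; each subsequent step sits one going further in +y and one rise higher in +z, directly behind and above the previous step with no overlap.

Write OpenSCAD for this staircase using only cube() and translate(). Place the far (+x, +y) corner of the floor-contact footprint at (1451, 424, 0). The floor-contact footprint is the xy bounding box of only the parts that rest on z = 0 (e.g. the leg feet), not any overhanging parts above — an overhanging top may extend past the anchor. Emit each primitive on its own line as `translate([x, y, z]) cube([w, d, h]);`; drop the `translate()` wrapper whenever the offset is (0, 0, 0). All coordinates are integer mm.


translate([457, 191, 0]) cube([994, 233, 164]);
translate([457, 424, 164]) cube([994, 233, 164]);
translate([457, 657, 328]) cube([994, 233, 164]);
translate([457, 890, 492]) cube([994, 233, 164]);
translate([457, 1123, 656]) cube([994, 233, 164]);
translate([457, 1356, 820]) cube([994, 233, 164]);
translate([457, 1589, 984]) cube([994, 233, 164]);
translate([457, 1822, 1148]) cube([994, 233, 164]);


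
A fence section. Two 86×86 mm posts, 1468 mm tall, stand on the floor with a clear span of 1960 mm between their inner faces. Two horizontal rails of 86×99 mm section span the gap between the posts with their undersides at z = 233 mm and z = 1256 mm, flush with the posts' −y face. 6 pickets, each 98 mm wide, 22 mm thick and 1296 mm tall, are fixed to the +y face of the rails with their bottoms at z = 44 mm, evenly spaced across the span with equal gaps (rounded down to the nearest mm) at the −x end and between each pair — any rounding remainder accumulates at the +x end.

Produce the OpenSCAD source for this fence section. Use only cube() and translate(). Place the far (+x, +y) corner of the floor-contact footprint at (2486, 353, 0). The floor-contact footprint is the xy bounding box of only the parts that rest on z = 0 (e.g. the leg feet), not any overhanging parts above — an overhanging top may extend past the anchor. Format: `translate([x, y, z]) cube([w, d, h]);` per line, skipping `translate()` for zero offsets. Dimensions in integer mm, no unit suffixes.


translate([354, 267, 0]) cube([86, 86, 1468]);
translate([2400, 267, 0]) cube([86, 86, 1468]);
translate([440, 267, 233]) cube([1960, 86, 99]);
translate([440, 267, 1256]) cube([1960, 86, 99]);
translate([636, 353, 44]) cube([98, 22, 1296]);
translate([930, 353, 44]) cube([98, 22, 1296]);
translate([1224, 353, 44]) cube([98, 22, 1296]);
translate([1518, 353, 44]) cube([98, 22, 1296]);
translate([1812, 353, 44]) cube([98, 22, 1296]);
translate([2106, 353, 44]) cube([98, 22, 1296]);


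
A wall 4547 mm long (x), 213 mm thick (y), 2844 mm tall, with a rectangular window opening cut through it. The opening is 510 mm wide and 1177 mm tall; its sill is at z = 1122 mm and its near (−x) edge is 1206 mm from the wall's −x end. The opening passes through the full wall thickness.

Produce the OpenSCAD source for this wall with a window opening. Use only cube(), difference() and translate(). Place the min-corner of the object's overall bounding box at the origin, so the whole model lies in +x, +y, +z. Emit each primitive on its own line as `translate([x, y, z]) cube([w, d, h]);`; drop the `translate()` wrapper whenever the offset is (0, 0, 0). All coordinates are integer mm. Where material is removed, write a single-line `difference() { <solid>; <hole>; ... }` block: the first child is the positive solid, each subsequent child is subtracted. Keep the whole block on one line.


difference() { cube([4547, 213, 2844]); translate([1206, 0, 1122]) cube([510, 213, 1177]); }


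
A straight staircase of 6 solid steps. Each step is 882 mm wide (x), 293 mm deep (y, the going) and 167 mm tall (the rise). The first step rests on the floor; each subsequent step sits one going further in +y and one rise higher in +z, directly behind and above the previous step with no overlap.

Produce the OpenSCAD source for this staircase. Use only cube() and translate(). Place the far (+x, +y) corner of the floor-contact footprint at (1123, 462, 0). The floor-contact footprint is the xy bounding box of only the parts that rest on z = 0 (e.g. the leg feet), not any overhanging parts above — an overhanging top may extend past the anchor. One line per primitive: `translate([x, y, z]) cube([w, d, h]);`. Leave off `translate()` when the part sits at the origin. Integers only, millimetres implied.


translate([241, 169, 0]) cube([882, 293, 167]);
translate([241, 462, 167]) cube([882, 293, 167]);
translate([241, 755, 334]) cube([882, 293, 167]);
translate([241, 1048, 501]) cube([882, 293, 167]);
translate([241, 1341, 668]) cube([882, 293, 167]);
translate([241, 1634, 835]) cube([882, 293, 167]);


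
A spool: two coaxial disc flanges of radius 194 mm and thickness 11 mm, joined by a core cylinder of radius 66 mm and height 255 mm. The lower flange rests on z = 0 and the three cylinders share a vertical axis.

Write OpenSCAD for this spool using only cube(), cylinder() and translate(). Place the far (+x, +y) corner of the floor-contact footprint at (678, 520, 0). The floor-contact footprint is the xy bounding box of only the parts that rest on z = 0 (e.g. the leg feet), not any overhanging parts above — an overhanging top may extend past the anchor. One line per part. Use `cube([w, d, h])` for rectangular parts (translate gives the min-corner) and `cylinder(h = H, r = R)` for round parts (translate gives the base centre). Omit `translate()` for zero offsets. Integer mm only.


translate([484, 326, 0]) cylinder(h = 11, r = 194);
translate([484, 326, 11]) cylinder(h = 255, r = 66);
translate([484, 326, 266]) cylinder(h = 11, r = 194);


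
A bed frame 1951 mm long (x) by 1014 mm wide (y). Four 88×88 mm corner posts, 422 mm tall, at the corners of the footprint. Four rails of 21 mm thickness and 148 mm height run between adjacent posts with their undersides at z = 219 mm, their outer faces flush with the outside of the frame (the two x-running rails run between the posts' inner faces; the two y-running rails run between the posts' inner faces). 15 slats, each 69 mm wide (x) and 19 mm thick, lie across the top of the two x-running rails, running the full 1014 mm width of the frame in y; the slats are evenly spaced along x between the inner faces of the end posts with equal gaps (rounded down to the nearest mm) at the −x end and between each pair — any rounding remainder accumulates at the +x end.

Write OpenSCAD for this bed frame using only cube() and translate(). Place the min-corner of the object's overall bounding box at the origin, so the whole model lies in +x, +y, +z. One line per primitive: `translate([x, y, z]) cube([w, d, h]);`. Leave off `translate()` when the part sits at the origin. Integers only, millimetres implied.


cube([88, 88, 422]);
translate([0, 926, 0]) cube([88, 88, 422]);
translate([1863, 0, 0]) cube([88, 88, 422]);
translate([1863, 926, 0]) cube([88, 88, 422]);
translate([88, 0, 219]) cube([1775, 21, 148]);
translate([88, 993, 219]) cube([1775, 21, 148]);
translate([0, 88, 219]) cube([21, 838, 148]);
translate([1930, 88, 219]) cube([21, 838, 148]);
translate([134, 0, 367]) cube([69, 1014, 19]);
translate([249, 0, 367]) cube([69, 1014, 19]);
translate([364, 0, 367]) cube([69, 1014, 19]);
translate([479, 0, 367]) cube([69, 1014, 19]);
translate([594, 0, 367]) cube([69, 1014, 19]);
translate([709, 0, 367]) cube([69, 1014, 19]);
translate([824, 0, 367]) cube([69, 1014, 19]);
translate([939, 0, 367]) cube([69, 1014, 19]);
translate([1054, 0, 367]) cube([69, 1014, 19]);
translate([1169, 0, 367]) cube([69, 1014, 19]);
translate([1284, 0, 367]) cube([69, 1014, 19]);
translate([1399, 0, 367]) cube([69, 1014, 19]);
translate([1514, 0, 367]) cube([69, 1014, 19]);
translate([1629, 0, 367]) cube([69, 1014, 19]);
translate([1744, 0, 367]) cube([69, 1014, 19]);


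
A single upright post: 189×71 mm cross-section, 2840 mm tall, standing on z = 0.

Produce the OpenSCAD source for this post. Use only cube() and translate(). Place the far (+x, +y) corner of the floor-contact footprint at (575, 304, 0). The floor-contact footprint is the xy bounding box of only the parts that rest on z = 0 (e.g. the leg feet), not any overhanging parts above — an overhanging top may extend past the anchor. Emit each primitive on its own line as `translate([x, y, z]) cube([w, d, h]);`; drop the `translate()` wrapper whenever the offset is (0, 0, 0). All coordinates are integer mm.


translate([386, 233, 0]) cube([189, 71, 2840]);


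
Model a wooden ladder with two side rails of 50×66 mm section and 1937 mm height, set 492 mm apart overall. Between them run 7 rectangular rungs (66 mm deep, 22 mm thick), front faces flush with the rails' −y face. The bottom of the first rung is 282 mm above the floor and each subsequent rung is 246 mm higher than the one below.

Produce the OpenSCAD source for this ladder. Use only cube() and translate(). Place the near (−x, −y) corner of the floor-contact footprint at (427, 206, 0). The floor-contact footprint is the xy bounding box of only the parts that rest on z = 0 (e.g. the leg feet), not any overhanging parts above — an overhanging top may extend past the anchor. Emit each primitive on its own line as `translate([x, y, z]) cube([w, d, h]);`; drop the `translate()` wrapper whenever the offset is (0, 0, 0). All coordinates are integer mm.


translate([427, 206, 0]) cube([50, 66, 1937]);
translate([869, 206, 0]) cube([50, 66, 1937]);
translate([477, 206, 282]) cube([392, 66, 22]);
translate([477, 206, 528]) cube([392, 66, 22]);
translate([477, 206, 774]) cube([392, 66, 22]);
translate([477, 206, 1020]) cube([392, 66, 22]);
translate([477, 206, 1266]) cube([392, 66, 22]);
translate([477, 206, 1512]) cube([392, 66, 22]);
translate([477, 206, 1758]) cube([392, 66, 22]);


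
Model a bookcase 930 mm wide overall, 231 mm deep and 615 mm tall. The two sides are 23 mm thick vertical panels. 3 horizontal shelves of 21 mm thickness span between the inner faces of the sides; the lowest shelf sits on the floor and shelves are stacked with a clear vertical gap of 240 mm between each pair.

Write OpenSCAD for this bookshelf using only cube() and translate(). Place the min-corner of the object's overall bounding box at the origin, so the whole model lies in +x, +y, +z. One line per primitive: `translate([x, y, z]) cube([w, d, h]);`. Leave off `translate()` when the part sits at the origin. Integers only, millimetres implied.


cube([23, 231, 615]);
translate([907, 0, 0]) cube([23, 231, 615]);
translate([23, 0, 0]) cube([884, 231, 21]);
translate([23, 0, 261]) cube([884, 231, 21]);
translate([23, 0, 522]) cube([884, 231, 21]);


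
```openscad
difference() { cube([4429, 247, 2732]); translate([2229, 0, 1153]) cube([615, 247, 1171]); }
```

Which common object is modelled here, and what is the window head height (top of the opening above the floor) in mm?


A wall with a window opening. The window head height is 2324 mm.

A wall with a rectangular opening subtracted — a window. Sill at z = 1153, opening 1171 mm tall, so the head is at 1153 + 1171 = 2324 mm.


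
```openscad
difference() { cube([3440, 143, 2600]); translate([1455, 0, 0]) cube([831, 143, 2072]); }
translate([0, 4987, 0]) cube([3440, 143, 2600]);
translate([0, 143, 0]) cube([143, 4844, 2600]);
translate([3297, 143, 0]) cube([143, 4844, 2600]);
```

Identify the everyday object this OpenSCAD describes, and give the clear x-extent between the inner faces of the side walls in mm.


A single room. The interior width is 3154 mm.

Four walls enclosing a rectangle with a door in the front wall — a room. Outside width 3440 minus two 143 mm walls gives 3154 mm.


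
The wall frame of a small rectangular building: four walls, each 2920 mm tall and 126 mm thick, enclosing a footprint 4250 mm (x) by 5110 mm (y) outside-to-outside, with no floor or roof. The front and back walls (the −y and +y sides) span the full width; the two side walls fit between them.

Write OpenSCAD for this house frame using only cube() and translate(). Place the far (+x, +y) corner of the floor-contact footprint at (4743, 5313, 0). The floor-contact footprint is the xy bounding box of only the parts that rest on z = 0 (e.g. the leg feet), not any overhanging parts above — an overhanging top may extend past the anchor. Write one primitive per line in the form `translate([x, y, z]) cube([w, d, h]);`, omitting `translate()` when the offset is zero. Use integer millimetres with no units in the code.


translate([493, 203, 0]) cube([4250, 126, 2920]);
translate([493, 5187, 0]) cube([4250, 126, 2920]);
translate([493, 329, 0]) cube([126, 4858, 2920]);
translate([4617, 329, 0]) cube([126, 4858, 2920]);


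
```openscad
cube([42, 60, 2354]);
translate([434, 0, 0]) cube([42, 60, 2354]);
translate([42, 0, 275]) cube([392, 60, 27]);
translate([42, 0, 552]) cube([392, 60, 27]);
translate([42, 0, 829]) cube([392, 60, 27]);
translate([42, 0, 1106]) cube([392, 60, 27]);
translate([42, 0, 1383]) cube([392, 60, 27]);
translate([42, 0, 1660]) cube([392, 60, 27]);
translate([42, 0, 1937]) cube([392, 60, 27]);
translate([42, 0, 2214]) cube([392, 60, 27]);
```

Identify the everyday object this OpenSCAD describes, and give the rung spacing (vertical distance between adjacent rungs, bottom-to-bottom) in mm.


A ladder. The rung spacing is 277 mm.

Two tall 42×60 posts with 8 short bars between them — a ladder. Adjacent rungs sit at z = 275 and z = 552, so the spacing is 552 − 275 = 277 mm.


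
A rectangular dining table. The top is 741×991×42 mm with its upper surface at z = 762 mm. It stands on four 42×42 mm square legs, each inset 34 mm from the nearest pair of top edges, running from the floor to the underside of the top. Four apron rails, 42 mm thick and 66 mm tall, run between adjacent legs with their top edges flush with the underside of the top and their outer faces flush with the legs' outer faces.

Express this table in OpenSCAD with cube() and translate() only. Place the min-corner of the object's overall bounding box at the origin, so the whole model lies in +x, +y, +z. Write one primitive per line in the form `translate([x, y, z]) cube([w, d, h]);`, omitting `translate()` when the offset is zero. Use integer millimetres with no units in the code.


translate([0, 0, 720]) cube([741, 991, 42]);
translate([34, 34, 0]) cube([42, 42, 720]);
translate([665, 34, 0]) cube([42, 42, 720]);
translate([34, 915, 0]) cube([42, 42, 720]);
translate([665, 915, 0]) cube([42, 42, 720]);
translate([76, 34, 654]) cube([589, 42, 66]);
translate([76, 915, 654]) cube([589, 42, 66]);
translate([34, 76, 654]) cube([42, 839, 66]);
translate([665, 76, 654]) cube([42, 839, 66]);


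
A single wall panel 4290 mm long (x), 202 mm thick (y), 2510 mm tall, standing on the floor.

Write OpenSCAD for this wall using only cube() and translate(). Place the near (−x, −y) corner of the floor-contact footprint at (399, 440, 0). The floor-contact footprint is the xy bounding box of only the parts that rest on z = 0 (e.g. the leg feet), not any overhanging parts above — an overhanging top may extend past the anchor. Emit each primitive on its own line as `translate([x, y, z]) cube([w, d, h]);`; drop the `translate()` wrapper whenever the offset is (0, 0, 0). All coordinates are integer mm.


translate([399, 440, 0]) cube([4290, 202, 2510]);


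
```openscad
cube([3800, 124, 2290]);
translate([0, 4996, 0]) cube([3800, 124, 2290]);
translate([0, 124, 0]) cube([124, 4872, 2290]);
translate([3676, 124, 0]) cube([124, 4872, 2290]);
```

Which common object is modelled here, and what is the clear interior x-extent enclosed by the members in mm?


A house (or room) frame. The interior width is 3552 mm.

Four 2290 mm walls enclosing a rectangle with no floor or roof — a room or house frame. Outside width is 3800 mm and wall thickness is 124 mm, so the interior width is 3800 − 2 × 124 = 3552 mm.


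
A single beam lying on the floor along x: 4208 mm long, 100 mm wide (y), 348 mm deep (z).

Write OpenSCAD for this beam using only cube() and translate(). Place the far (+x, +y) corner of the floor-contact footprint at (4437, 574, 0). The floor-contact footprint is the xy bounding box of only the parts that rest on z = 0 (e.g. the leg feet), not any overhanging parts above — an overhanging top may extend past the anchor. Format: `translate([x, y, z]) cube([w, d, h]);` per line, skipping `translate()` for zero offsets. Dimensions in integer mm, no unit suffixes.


translate([229, 474, 0]) cube([4208, 100, 348]);


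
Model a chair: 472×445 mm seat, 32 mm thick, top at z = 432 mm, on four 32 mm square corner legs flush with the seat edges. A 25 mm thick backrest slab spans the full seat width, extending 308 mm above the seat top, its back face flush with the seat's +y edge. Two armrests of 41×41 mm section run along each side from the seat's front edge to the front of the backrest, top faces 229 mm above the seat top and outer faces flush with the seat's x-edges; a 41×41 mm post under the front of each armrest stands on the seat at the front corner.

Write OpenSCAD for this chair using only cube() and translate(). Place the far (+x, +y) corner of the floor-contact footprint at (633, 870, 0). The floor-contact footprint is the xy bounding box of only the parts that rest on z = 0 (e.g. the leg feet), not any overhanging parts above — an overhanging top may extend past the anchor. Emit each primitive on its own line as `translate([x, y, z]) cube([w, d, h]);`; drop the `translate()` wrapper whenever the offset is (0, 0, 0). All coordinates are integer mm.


translate([161, 425, 400]) cube([472, 445, 32]);
translate([161, 425, 0]) cube([32, 32, 400]);
translate([601, 425, 0]) cube([32, 32, 400]);
translate([161, 838, 0]) cube([32, 32, 400]);
translate([601, 838, 0]) cube([32, 32, 400]);
translate([161, 845, 432]) cube([472, 25, 308]);
translate([161, 425, 620]) cube([41, 420, 41]);
translate([592, 425, 620]) cube([41, 420, 41]);
translate([161, 425, 432]) cube([41, 41, 188]);
translate([592, 425, 432]) cube([41, 41, 188]);
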